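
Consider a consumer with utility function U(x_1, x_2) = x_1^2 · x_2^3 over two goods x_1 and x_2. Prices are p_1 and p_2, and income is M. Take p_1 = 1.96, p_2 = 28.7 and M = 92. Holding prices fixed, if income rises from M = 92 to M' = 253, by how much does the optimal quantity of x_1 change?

Δx_1* = 32.8571

Tangency: MRS = (2/3)·x_2/x_1 = p_1/p_2.
Rearranging, p_2·x_2 = (3/2)·p_1·x_1. Substituting into the budget gives p_1·x_1·(1 + (3/2)) = M.
Demand: x_1*(p_1,p_2,M) = 0.4·M/p_1 and x_2* = 0.6·M/p_2.
At p_1=1.96, p_2=28.7, M=92: x_1* = 0.4·92/1.96 = 18.7755.
At M' = 253: x_1* = 51.6327. Change: 51.6327 − 18.7755 = 32.8571.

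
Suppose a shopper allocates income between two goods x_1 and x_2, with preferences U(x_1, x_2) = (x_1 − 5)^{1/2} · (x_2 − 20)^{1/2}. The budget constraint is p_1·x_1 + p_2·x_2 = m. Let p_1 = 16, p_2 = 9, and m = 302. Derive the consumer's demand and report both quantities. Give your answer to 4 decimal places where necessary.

This is Cobb-Douglas in (x_1−5, x_2−20): tangency gives 0.5·p_2·(x_2−20) = 0.5·p_1·(x_1−5).
Substituting into the budget: x_1* = 5 + 0.5·(m − 5·p_1 − 20·p_2)/p_1, and x_2* = 20 + 0.5·(…)/p_2.
Discretionary income = 302 − 5·16 − 20·9 = 42; x_1* = 5 + 0.5·42/16 = 6.3125; x_2* = 20 + 0.5·42/9 = 22.3333.

x_1* = 6.3125, x_2* = 22.3333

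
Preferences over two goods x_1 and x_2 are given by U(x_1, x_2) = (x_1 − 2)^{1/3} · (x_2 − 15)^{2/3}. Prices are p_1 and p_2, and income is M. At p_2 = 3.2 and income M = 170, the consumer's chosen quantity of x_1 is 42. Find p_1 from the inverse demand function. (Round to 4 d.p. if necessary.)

p_1 = 1

This is Cobb-Douglas in (x_1−2, x_2−15): tangency gives 1/3·p_2·(x_2−15) = 2/3·p_1·(x_1−2).
Substituting into the budget: x_1* = 2 + 1/3·(M − 2·p_1 − 15·p_2)/p_1, and x_2* = 15 + 2/3·(…)/p_2.
Set x_1* = 42 in the demand function and solve for p_1: p_1 = 1.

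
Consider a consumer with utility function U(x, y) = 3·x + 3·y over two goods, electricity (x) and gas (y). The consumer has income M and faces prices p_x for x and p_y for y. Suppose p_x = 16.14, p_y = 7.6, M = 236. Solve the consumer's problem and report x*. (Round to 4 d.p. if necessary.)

x* = 0

Linear utility — the consumer picks whichever good has higher MU/price: 3/16.14 = 0.1859 vs 3/7.6 = 0.3947.
y gives more utility per dollar, so spend all income on y: y* = M/p_y, x* = 0.
Numerically: x* = 0, y* = 31.0526.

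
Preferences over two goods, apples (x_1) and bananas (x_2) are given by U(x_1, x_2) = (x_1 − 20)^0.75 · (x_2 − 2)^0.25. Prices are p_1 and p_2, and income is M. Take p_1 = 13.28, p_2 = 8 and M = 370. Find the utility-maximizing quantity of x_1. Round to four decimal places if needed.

x_1* = 24.9925

Discretionary income = 370 − 20·13.28 − 2·8 = 88.4; x_1* = 20 + 0.75·88.4/13.28 = 24.9925.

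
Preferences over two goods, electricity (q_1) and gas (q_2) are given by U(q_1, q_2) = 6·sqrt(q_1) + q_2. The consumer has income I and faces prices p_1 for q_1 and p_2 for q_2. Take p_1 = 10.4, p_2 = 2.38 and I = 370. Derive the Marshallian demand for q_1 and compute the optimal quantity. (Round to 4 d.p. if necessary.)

MU_q_1 = 3/√q_1, MU_q_2 = 1. Tangency: 3/√q_1 = p_1/p_2.
Solve: √q_1 = 3·p_2/p_1, so q_1*(p_1,p_2) = (3·p_2/p_1)², and q_2* = (I − p_1·q_1*)/p_2.
Plugging in: q_1* = (3·2.38/10.4)² = 0.4713.

q_1* = 0.4713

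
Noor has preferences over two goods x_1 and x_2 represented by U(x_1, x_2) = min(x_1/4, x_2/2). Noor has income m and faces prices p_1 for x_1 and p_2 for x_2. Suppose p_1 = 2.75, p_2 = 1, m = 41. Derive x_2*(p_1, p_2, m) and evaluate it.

Leontief preferences: the optimum is at the kink where x_1/4 = x_2/2, i.e. x_2 = (1/2)·x_1.
Budget: p_1·x_1 + p_2·(1/2)·x_1 = m, so (4·p_1 + 2·p_2)·x_1 = 4·m.
Demand: x_1*(p_1,p_2,m) = 4·m/(4·p_1 + 2·p_2), x_2* = 2·m/(4·p_1 + 2·p_2).
Here 4·2.75 + 2·1 = 13, giving x_2* = 6.3077.

x_2* = 6.3077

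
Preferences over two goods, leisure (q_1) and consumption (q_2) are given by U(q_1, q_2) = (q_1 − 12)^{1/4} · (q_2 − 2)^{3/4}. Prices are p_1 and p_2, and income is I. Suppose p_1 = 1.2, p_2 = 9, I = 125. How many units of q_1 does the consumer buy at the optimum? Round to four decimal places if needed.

q_1* = 31.2917

Let q_1' = q_1−12, q_2' = q_2−2. MRS = (1/3)·q_2'/q_1' = p_1/p_2.
After buying the subsistence bundle (12, 2), a share 0.25 of the remaining income goes to q_1: q_1* = 12 + 0.25·(I − 12p_1 − 2p_2)/p_1.
Discretionary income = 125 − 12·1.2 − 2·9 = 92.6; q_1* = 12 + 0.25·92.6/1.2 = 31.2917.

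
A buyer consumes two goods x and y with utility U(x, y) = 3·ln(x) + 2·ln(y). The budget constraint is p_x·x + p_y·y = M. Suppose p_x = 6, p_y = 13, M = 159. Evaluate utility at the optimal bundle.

Tangency: MRS = (3/2)·y/x = p_x/p_y.
So 3·p_y·y = 2·p_x·x; combined with the budget, a share 0.6 of income goes to x.
Demand: x*(p_x,p_y,M) = 0.6·M/p_x and y* = 0.4·M/p_y.
At p_x=6, p_y=13, M=159: x* = 0.6·159/6 = 15.9, y* = 4.8923.
Utility at the optimum: U(15.9, 4.8923) = 11.4743.

V = 11.4743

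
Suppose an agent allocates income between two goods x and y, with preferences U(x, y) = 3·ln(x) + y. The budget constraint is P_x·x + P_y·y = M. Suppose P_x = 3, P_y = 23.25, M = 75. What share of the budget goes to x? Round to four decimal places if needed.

share on x = 0.93

So x*(P_x,P_y) = 3·P_y/P_x, independent of income; and y* = (M − 3·P_y)/P_y.
At the given prices: x* = 3·23.25/3 = 23.25, and y* = 0.2258.
Expenditure on x: 3·23.25 = 69.75; share = 0.93.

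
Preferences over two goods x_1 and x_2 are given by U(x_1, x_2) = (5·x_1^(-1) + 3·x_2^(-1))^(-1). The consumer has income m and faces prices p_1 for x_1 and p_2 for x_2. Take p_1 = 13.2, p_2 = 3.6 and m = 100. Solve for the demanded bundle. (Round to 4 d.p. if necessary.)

x_1* = 5.3938, x_2* = 8.0004

MU_x_1 ∝ 5·x_1^(-2), MU_x_2 ∝ 3·x_2^(-2), so MRS = (5/3)·(x_2/x_1)^(2) = p_1/p_2.
Hence x_2/x_1 = ((3/5)·p_1/p_2)^(1/(2)), i.e. raised to the 0.5 power.
With the ratio pinned down, the budget gives x_1* = m/(p_1 + p_2·(x_2/x_1)) and x_2* = (x_2/x_1)·x_1*.
Numerically x_2/x_1 = 1.48324, so x_1* = 100/(13.2 + 3.6·1.48324) = 5.3938 and x_2* = 1.48324·5.3938 = 8.0004.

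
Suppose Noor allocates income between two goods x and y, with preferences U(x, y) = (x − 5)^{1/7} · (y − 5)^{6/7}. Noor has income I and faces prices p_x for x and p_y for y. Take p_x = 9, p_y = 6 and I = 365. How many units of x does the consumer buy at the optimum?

MRS = (1/6)·(y−5)/(x−5). Tangency with p_x/p_y gives y−5 = 6·(p_x/p_y)·(x−5).
Substituting into the budget: x* = 5 + 1/7·(I − 5·p_x − 5·p_y)/p_x, and y* = 5 + 6/7·(…)/p_y.
Discretionary income = 365 − 5·9 − 5·6 = 290; x* = 5 + 1/7·290/9 = 9.6032.

x* = 9.6032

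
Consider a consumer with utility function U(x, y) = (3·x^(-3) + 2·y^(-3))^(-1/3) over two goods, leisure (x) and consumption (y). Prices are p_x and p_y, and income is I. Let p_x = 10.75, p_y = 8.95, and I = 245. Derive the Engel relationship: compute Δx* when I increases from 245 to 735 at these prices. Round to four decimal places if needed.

Δx* = 25.4991

MU_x ∝ 3·x^(-4), MU_y ∝ 2·y^(-4), so MRS = (3/2)·(y/x)^(4) = p_x/p_y.
Solve for the ratio: y/x = [(2/3)·p_x/p_y]^(0.25).
Substitute y = (y/x)·x into the budget: x* = I/(p_x + p_y·(y/x)).
Numerically y/x = 0.945962, so x* = 245/(10.75 + 8.95·0.945962) = 12.7496.
At I' = 735: x* = 38.2487. Change: 38.2487 − 12.7496 = 25.4991.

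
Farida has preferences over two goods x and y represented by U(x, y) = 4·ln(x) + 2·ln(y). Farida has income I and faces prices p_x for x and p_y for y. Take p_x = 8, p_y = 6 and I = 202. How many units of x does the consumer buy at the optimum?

At p_x=8, p_y=6, I=202: x* = 2/3·202/8 = 16.8333.

x* = 16.8333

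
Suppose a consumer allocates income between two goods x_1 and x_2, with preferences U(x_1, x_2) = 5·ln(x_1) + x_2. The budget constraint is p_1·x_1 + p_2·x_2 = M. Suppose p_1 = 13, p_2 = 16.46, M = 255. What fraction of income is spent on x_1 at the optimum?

MU_x_1 = 5/x_1, MU_x_2 = 1. Tangency: 5/x_1 = p_1/p_2.
So x_1*(p_1,p_2) = 5·p_2/p_1, independent of income; and x_2* = (M − 5·p_2)/p_2.
At the given prices: x_1* = 5·16.46/13 = 6.3308, and x_2* = 10.4921.
Expenditure on x_1: 13·6.3308 = 82.3; share = 0.3227.

share on x_1 = 0.3227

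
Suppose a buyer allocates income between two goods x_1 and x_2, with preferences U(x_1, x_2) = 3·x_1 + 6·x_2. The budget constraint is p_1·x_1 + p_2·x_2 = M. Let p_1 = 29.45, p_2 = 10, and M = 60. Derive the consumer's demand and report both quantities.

x_1* = 0, x_2* = 6

Linear utility — the consumer picks whichever good has higher MU/price: 3/29.45 = 0.1019 vs 6/10 = 0.6.
x_2 gives more utility per dollar, so spend all income on x_2: x_2* = M/p_2, x_1* = 0.
Numerically: x_1* = 0, x_2* = 6.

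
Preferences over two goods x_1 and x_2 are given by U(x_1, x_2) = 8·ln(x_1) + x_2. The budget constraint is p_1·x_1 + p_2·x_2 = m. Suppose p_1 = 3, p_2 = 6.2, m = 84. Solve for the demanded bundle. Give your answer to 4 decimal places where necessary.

x_1* = 16.5333, x_2* = 5.5484

MU_x_1 = 8/x_1, MU_x_2 = 1. Tangency: 8/x_1 = p_1/p_2.
So x_1*(p_1,p_2) = 8·p_2/p_1, independent of income; and x_2* = (m − 8·p_2)/p_2.
At the given prices: x_1* = 8·6.2/3 = 16.5333, and x_2* = 5.5484.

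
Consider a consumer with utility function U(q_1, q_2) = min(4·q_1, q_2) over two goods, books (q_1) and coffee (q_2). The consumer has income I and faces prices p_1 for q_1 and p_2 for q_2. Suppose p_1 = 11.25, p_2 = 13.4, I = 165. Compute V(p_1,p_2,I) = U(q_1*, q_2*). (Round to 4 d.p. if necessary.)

V = 10.1773

With perfect complements, no substitution: consume in ratio q_1:q_2 = 1:4.
Budget: p_1·q_1 + p_2·4·q_1 = I, so (p_1 + 4·p_2)·q_1 = I.
Demand: q_1*(p_1,p_2,I) = I/(p_1 + 4·p_2), q_2* = 4·I/(p_1 + 4·p_2).
Here 11.25 + 4·13.4 = 64.85, giving q_1* = 2.5443 and q_2* = 10.1773.
Utility at the optimum: U(2.5443, 10.1773) = 10.1773.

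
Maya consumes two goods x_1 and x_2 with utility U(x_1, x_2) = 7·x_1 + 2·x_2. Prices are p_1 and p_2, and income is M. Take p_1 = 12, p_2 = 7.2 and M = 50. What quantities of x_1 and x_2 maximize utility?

x_1* = 4.1667, x_2* = 0

Perfect substitutes: compare marginal utility per dollar. 7/p_1 vs 2/p_2 → 0.5833 vs 0.2778.
x_1 gives more utility per dollar, so spend all income on x_1: x_1* = M/p_1, x_2* = 0.
Numerically: x_1* = 4.1667, x_2* = 0.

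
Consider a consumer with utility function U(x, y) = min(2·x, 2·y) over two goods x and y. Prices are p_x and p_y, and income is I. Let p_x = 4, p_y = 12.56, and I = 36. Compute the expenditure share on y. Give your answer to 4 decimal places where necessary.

Demand: x*(p_x,p_y,I) = 2·I/(2·p_x + 2·p_y), y* = 2·I/(2·p_x + 2·p_y).
Here 2·4 + 2·12.56 = 33.12, giving x* = 2.1739 and y* = 2.1739.
Expenditure on y: 12.56·2.1739 = 27.3043; share = 0.7585.

share on y = 0.7585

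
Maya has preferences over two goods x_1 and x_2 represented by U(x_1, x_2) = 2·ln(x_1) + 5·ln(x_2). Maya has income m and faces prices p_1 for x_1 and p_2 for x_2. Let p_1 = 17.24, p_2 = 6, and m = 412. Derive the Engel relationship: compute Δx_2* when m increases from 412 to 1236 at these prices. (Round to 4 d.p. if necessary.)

The MRS is (2/5)·x_2/x_1. Set MRS = p_1/p_2.
Rearranging, p_2·x_2 = (5/2)·p_1·x_1. Substituting into the budget gives p_1·x_1·(1 + (5/2)) = m.
Demand: x_1*(p_1,p_2,m) = 2/7·m/p_1 and x_2* = 5/7·m/p_2.
At p_1=17.24, p_2=6, m=412: x_2* = 5/7·412/6 = 49.0476.
At m' = 1236: x_2* = 147.1429. Change: 147.1429 − 49.0476 = 98.0952.

Δx_2* = 98.0952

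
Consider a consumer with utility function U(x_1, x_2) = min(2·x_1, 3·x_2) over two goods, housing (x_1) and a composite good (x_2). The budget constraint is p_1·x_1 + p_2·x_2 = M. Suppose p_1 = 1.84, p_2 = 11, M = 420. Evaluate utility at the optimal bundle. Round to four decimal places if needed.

Leontief preferences: the optimum is at the kink where x_1/3 = x_2/2, i.e. x_2 = (2/3)·x_1.
Budget: p_1·x_1 + p_2·(2/3)·x_1 = M, so (3·p_1 + 2·p_2)·x_1 = 3·M.
Demand: x_1*(p_1,p_2,M) = 3·M/(3·p_1 + 2·p_2), x_2* = 2·M/(3·p_1 + 2·p_2).
Here 3·1.84 + 2·11 = 27.52, giving x_1* = 45.7849 and x_2* = 30.5233.
Utility at the optimum: U(45.7849, 30.5233) = 91.5698.

V = 91.5698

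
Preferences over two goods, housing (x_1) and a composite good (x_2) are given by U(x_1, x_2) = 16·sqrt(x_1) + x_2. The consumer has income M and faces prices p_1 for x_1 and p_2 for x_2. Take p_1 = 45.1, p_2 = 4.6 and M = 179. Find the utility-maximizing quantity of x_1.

x_1* = 0.6658

Utility is quasi-linear in x_2; the FOC for x_1 is 8/√x_1 = p_1/p_2.
Thus x_1* = (8·p_2/p_1)² — independent of M — with the rest of income spent on x_2.
Plugging in: x_1* = (8·4.6/45.1)² = 0.6658.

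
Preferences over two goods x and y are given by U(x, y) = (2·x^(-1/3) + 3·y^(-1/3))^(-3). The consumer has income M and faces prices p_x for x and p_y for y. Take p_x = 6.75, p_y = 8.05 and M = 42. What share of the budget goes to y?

From the CES first-order condition, (2/3)·(y/x)^(4/3) = p_x/p_y.
Solve for the ratio: y/x = [(3/2)·p_x/p_y]^(0.75).
With the ratio pinned down, the budget gives x* = M/(p_x + p_y·(y/x)) and y* = (y/x)·x*.
Numerically y/x = 1.18768, so x* = 42/(6.75 + 8.05·1.18768) = 2.575 and y* = 1.18768·2.575 = 3.0582.
Expenditure on y: 8.05·3.0582 = 24.6189; share = 0.5862.

share on y = 0.5862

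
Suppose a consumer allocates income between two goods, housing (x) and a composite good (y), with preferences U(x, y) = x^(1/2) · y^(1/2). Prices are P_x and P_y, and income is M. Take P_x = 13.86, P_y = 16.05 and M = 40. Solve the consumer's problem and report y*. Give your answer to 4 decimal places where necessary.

MU_x/MU_y = (0.5·y)/(0.5·x); tangency sets this equal to P_x/P_y.
So 0.5·P_y·y = 0.5·P_x·x; combined with the budget, a share 0.5 of income goes to x.
Demand: x*(P_x,P_y,M) = 0.5·M/P_x and y* = 0.5·M/P_y.
At P_x=13.86, P_y=16.05, M=40: y* = 0.5·40/16.05 = 1.2461.

y* = 1.2461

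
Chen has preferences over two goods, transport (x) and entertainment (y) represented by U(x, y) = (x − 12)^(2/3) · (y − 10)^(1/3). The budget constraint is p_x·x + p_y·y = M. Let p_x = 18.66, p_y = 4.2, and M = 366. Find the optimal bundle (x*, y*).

x* = 15.5756, y* = 17.9429

After buying the subsistence bundle (12, 10), a share 2/3 of the remaining income goes to x: x* = 12 + 2/3·(M − 12p_x − 10p_y)/p_x.
Discretionary income = 366 − 12·18.66 − 10·4.2 = 100.08; x* = 12 + 2/3·100.08/18.66 = 15.5756; y* = 10 + 1/3·100.08/4.2 = 17.9429.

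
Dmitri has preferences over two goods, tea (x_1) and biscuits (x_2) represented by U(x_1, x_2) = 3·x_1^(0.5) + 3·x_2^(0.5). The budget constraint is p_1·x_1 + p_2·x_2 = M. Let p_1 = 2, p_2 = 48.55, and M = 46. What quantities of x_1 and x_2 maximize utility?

MU_x_1 ∝ 3·x_1^(-0.5), MU_x_2 ∝ 3·x_2^(-0.5), so MRS = (x_2/x_1)^(0.5) = p_1/p_2.
Hence x_2/x_1 = (p_1/p_2)^(1/(0.5)), i.e. raised to the 2 power.
Substitute x_2 = (x_2/x_1)·x_1 into the budget: x_1* = M/(p_1 + p_2·(x_2/x_1)).
Numerically x_2/x_1 = 0.001697, so x_1* = 46/(2 + 48.55·0.001697) = 22.09 and x_2* = 0.001697·22.09 = 0.0375.

x_1* = 22.09, x_2* = 0.0375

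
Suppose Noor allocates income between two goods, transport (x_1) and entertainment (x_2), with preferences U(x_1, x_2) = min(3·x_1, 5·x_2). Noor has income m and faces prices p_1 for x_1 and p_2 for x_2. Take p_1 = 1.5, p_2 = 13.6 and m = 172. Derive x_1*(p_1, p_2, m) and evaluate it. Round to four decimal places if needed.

With perfect complements, no substitution: consume in ratio x_1:x_2 = 5:3.
Budget: p_1·x_1 + p_2·(3/5)·x_1 = m, so (5·p_1 + 3·p_2)·x_1 = 5·m.
Demand: x_1*(p_1,p_2,m) = 5·m/(5·p_1 + 3·p_2), x_2* = 3·m/(5·p_1 + 3·p_2).
Here 5·1.5 + 3·13.6 = 48.3, giving x_1* = 17.8054.

x_1* = 17.8054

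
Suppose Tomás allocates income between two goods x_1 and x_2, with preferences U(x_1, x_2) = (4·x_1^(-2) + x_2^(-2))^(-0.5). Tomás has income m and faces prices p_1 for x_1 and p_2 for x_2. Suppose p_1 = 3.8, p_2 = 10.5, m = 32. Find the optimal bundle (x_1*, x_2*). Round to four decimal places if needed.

From the CES first-order condition, 4·(x_2/x_1)^(3) = p_1/p_2.
Solve for the ratio: x_2/x_1 = [(1/4)·p_1/p_2]^(1/3).
Substitute x_2 = (x_2/x_1)·x_1 into the budget: x_1* = m/(p_1 + p_2·(x_2/x_1)).
Numerically x_2/x_1 = 0.448929, so x_1* = 32/(3.8 + 10.5·0.448929) = 3.7586 and x_2* = 0.448929·3.7586 = 1.6874.

x_1* = 3.7586, x_2* = 1.6874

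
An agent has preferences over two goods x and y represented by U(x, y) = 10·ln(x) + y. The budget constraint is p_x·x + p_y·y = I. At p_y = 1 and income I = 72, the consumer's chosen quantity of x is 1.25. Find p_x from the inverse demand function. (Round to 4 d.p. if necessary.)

p_x = 8

Set MRS = p_x/p_y: (10/x)/1 = p_x/p_y.
So x*(p_x,p_y) = 10·p_y/p_x, independent of income; and y* = (I − 10·p_y)/p_y.
Set x* = 1.25 in the demand function and solve for p_x: p_x = 8.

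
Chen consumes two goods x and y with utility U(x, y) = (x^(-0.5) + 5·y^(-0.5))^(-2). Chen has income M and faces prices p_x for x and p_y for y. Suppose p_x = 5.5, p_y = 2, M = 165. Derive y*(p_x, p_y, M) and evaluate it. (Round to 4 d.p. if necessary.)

From the CES first-order condition, (1/5)·(y/x)^(1.5) = p_x/p_y.
Hence y/x = (5·p_x/p_y)^(1/(1.5)), i.e. raised to the 2/3 power.
Substitute y = (y/x)·x into the budget: x* = M/(p_x + p_y·(y/x)).
Numerically y/x = 5.739426, so x* = 165/(5.5 + 2·5.739426) = 9.718 and y* = 5.739426·9.718 = 55.7756.

y* = 55.7756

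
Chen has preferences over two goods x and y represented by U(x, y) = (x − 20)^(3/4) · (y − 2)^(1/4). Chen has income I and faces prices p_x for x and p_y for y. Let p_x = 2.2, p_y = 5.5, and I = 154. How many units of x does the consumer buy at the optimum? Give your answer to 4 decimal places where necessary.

x* = 53.75

This is Cobb-Douglas in (x−20, y−2): tangency gives 0.75·p_y·(y−2) = 0.25·p_x·(x−20).
After buying the subsistence bundle (20, 2), a share 0.75 of the remaining income goes to x: x* = 20 + 0.75·(I − 20p_x − 2p_y)/p_x.
Discretionary income = 154 − 20·2.2 − 2·5.5 = 99; x* = 20 + 0.75·99/2.2 = 53.75.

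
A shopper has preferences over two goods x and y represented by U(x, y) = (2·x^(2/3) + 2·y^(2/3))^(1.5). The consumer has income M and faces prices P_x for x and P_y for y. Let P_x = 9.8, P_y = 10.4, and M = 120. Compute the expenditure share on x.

Substitute y = (y/x)·x into the budget: x* = M/(P_x + P_y·(y/x)).
Numerically y/x = 0.836716, so x* = 120/(9.8 + 10.4·0.836716) = 6.4858 and y* = 0.836716·6.4858 = 5.4268.
Expenditure on x: 9.8·6.4858 = 63.5612; share = 0.5297.

share on x = 0.5297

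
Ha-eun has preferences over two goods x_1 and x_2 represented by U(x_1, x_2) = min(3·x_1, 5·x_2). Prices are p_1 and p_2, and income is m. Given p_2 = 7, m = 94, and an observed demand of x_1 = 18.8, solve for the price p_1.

With perfect complements, no substitution: consume in ratio x_1:x_2 = 5:3.
Budget: p_1·x_1 + p_2·(3/5)·x_1 = m, so (5·p_1 + 3·p_2)·x_1 = 5·m.
Demand: x_1*(p_1,p_2,m) = 5·m/(5·p_1 + 3·p_2), x_2* = 3·m/(5·p_1 + 3·p_2).
Set x_1* = 18.8 in the demand function and solve for p_1: p_1 = 0.8.

p_1 = 0.8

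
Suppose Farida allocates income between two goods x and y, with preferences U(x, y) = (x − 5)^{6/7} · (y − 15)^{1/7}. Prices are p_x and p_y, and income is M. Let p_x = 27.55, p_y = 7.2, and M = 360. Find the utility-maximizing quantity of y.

y* = 17.2669

This is Cobb-Douglas in (x−5, y−15): tangency gives 6/7·p_y·(y−15) = 1/7·p_x·(x−5).
Substituting into the budget: x* = 5 + 6/7·(M − 5·p_x − 15·p_y)/p_x, and y* = 15 + 1/7·(…)/p_y.
Discretionary income = 360 − 5·27.55 − 15·7.2 = 114.25; y* = 15 + 1/7·114.25/7.2 = 17.2669.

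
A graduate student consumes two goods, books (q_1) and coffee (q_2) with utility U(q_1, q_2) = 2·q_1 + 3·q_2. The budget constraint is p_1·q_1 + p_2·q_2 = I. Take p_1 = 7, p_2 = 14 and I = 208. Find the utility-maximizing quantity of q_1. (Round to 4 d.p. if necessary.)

q_1* = 29.7143

Numerically: q_1* = 29.7143, q_2* = 0.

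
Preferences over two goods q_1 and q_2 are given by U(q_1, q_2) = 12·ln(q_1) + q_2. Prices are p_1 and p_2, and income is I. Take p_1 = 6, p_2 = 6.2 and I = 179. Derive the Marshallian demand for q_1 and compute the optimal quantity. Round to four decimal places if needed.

Set MRS = p_1/p_2: (12/q_1)/1 = p_1/p_2.
So q_1*(p_1,p_2) = 12·p_2/p_1, independent of income; and q_2* = (I − 12·p_2)/p_2.
At the given prices: q_1* = 12·6.2/6 = 12.4.

q_1* = 12.4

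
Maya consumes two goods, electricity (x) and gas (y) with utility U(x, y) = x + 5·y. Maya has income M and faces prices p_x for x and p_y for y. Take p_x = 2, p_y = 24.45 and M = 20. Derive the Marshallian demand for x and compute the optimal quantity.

x* = 10

Perfect substitutes: compare marginal utility per dollar. 1/p_x vs 5/p_y → 0.5 vs 0.2045.
x gives more utility per dollar, so spend all income on x: x* = M/p_x, y* = 0.
Numerically: x* = 10, y* = 0.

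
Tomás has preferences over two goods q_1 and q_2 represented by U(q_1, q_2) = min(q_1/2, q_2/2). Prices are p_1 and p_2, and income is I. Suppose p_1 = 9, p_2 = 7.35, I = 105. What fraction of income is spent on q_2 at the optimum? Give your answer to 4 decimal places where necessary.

Leontief preferences: the optimum is at the kink where q_1/2 = q_2/2, i.e. q_2 = q_1.
Budget: p_1·q_1 + p_2·q_1 = I, so (2·p_1 + 2·p_2)·q_1 = 2·I.
Demand: q_1*(p_1,p_2,I) = 2·I/(2·p_1 + 2·p_2), q_2* = 2·I/(2·p_1 + 2·p_2).
Here 2·9 + 2·7.35 = 32.7, giving q_1* = 6.422 and q_2* = 6.422.
Expenditure on q_2: 7.35·6.422 = 47.2018; share = 0.4495.

share on q_2 = 0.4495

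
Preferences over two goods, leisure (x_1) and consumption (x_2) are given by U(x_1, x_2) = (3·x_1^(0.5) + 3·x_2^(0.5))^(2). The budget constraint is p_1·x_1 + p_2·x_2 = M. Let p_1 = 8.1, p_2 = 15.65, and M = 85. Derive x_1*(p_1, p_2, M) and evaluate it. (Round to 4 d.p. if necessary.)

MU_x_1 ∝ 3·x_1^(-0.5), MU_x_2 ∝ 3·x_2^(-0.5), so MRS = (x_2/x_1)^(0.5) = p_1/p_2.
Hence x_2/x_1 = (p_1/p_2)^(1/(0.5)), i.e. raised to the 2 power.
With the ratio pinned down, the budget gives x_1* = M/(p_1 + p_2·(x_2/x_1)) and x_2* = (x_2/x_1)·x_1*.
Numerically x_2/x_1 = 0.267881, so x_1* = 85/(8.1 + 15.65·0.267881) = 6.9149.

x_1* = 6.9149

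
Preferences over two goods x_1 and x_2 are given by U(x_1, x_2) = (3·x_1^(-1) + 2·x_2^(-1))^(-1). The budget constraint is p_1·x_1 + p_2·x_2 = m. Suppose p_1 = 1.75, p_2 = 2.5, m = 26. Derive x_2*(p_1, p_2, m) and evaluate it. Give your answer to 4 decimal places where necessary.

x_2* = 5.1366

MRS = MU_x_1/MU_x_2 = (3/2)·(x_2/x_1)^(2). Set equal to p_1/p_2.
Hence x_2/x_1 = ((2/3)·p_1/p_2)^(1/(2)), i.e. raised to the 0.5 power.
Substitute x_2 = (x_2/x_1)·x_1 into the budget: x_1* = m/(p_1 + p_2·(x_2/x_1)).
Numerically x_2/x_1 = 0.68313, so x_1* = 26/(1.75 + 2.5·0.68313) = 7.5192 and x_2* = 0.68313·7.5192 = 5.1366.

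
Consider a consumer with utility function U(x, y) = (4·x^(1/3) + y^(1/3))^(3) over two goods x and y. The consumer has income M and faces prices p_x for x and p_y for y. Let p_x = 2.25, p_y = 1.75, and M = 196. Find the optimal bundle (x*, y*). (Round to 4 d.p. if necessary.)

x* = 76.297, y* = 13.9038

With the ratio pinned down, the budget gives x* = M/(p_x + p_y·(y/x)) and y* = (y/x)·x*.
Numerically y/x = 0.182233, so x* = 196/(2.25 + 1.75·0.182233) = 76.297 and y* = 0.182233·76.297 = 13.9038.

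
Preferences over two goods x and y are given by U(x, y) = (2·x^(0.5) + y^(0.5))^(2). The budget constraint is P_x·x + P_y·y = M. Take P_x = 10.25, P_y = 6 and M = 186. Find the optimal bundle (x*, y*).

MU_x ∝ 2·x^(-0.5), MU_y ∝ y^(-0.5), so MRS = 2·(y/x)^(0.5) = P_x/P_y.
Hence y/x = ((1/2)·P_x/P_y)^(1/(0.5)), i.e. raised to the 2 power.
Substitute y = (y/x)·x into the budget: x* = M/(P_x + P_y·(y/x)).
Numerically y/x = 0.729601, so x* = 186/(10.25 + 6·0.729601) = 12.7157 and y* = 0.729601·12.7157 = 9.2774.

x* = 12.7157, y* = 9.2774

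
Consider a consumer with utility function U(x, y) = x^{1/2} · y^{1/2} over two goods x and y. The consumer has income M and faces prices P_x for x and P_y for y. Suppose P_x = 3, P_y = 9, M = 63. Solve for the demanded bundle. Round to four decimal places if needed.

Tangency: MRS = y/x = P_x/P_y.
So 0.5·P_y·y = 0.5·P_x·x; combined with the budget, a share 0.5 of income goes to x.
Demand: x*(P_x,P_y,M) = 0.5·M/P_x and y* = 0.5·M/P_y.
At P_x=3, P_y=9, M=63: x* = 0.5·63/3 = 10.5, y* = 3.5.

x* = 10.5, y* = 3.5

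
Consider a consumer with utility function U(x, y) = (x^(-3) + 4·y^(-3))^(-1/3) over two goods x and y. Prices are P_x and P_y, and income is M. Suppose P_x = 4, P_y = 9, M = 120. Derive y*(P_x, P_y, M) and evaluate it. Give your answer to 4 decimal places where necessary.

y* = 9.6276

MRS = MU_x/MU_y = (1/4)·(y/x)^(4). Set equal to P_x/P_y.
Hence y/x = (4·P_x/P_y)^(1/(4)), i.e. raised to the 0.25 power.
With the ratio pinned down, the budget gives x* = M/(P_x + P_y·(y/x)) and y* = (y/x)·x*.
Numerically y/x = 1.154701, so x* = 120/(4 + 9·1.154701) = 8.3378 and y* = 1.154701·8.3378 = 9.6276.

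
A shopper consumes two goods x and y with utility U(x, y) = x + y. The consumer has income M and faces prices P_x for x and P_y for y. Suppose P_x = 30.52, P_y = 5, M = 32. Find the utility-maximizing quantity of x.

x* = 0

y gives more utility per dollar, so spend all income on y: y* = M/P_y, x* = 0.
Numerically: x* = 0, y* = 6.4.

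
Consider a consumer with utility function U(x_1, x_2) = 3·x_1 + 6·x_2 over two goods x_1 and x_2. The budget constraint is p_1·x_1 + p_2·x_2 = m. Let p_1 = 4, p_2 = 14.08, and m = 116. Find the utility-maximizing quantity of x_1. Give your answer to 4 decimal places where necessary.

x_1* = 29

Linear utility — the consumer picks whichever good has higher MU/price: 3/4 = 0.75 vs 6/14.08 = 0.4261.
x_1 gives more utility per dollar, so spend all income on x_1: x_1* = m/p_1, x_2* = 0.
Numerically: x_1* = 29, x_2* = 0.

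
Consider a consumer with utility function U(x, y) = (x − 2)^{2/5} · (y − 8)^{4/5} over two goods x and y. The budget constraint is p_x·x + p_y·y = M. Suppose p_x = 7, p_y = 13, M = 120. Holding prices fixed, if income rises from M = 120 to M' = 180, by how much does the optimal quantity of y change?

MRS = (1/2)·(y−8)/(x−2). Tangency with p_x/p_y gives y−8 = 2·(p_x/p_y)·(x−2).
After buying the subsistence bundle (2, 8), a share 1/3 of the remaining income goes to x: x* = 2 + 1/3·(M − 2p_x − 8p_y)/p_x.
Discretionary income = 120 − 2·7 − 8·13 = 2; y* = 8 + 2/3·2/13 = 8.1026.
At M' = 180: y* = 11.1795. Change: 11.1795 − 8.1026 = 3.0769.

Δy* = 3.0769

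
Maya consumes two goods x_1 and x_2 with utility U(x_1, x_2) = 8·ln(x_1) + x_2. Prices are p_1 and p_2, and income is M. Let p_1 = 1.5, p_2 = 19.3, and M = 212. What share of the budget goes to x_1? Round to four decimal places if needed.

So x_1*(p_1,p_2) = 8·p_2/p_1, independent of income; and x_2* = (M − 8·p_2)/p_2.
At the given prices: x_1* = 8·19.3/1.5 = 102.9333, and x_2* = 2.9845.
Expenditure on x_1: 1.5·102.9333 = 154.4; share = 0.7283.

share on x_1 = 0.7283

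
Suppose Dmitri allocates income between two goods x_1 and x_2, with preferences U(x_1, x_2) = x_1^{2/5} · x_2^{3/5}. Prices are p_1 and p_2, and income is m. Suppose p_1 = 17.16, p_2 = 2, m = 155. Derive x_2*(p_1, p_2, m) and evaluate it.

x_2* = 46.5

MU_x_1/MU_x_2 = (0.4·x_2)/(0.6·x_1); tangency sets this equal to p_1/p_2.
So 0.4·p_2·x_2 = 0.6·p_1·x_1; combined with the budget, a share 0.4 of income goes to x_1.
Demand: x_1*(p_1,p_2,m) = 0.4·m/p_1 and x_2* = 0.6·m/p_2.
At p_1=17.16, p_2=2, m=155: x_2* = 0.6·155/2 = 46.5.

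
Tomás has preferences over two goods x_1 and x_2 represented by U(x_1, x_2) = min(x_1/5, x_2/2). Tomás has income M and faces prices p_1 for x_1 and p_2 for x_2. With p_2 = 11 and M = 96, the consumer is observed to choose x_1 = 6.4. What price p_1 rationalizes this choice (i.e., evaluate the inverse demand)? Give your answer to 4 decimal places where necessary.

Leontief preferences: the optimum is at the kink where x_1/5 = x_2/2, i.e. x_2 = (2/5)·x_1.
Budget: p_1·x_1 + p_2·(2/5)·x_1 = M, so (5·p_1 + 2·p_2)·x_1 = 5·M.
Demand: x_1*(p_1,p_2,M) = 5·M/(5·p_1 + 2·p_2), x_2* = 2·M/(5·p_1 + 2·p_2).
Set x_1* = 6.4 in the demand function and solve for p_1: p_1 = 10.6.

p_1 = 10.6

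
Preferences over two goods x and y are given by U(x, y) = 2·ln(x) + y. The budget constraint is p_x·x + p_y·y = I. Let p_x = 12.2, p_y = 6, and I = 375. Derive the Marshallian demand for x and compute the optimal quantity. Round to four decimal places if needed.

x* = 0.9836

Set MRS = p_x/p_y: (2/x)/1 = p_x/p_y.
So x*(p_x,p_y) = 2·p_y/p_x, independent of income; and y* = (I − 2·p_y)/p_y.
At the given prices: x* = 2·6/12.2 = 0.9836.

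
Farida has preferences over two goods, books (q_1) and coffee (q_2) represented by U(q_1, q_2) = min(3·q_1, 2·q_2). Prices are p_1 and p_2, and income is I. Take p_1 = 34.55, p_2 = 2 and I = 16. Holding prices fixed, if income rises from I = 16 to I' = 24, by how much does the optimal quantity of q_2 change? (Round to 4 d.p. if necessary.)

Δq_2* = 0.3196

Leontief preferences: the optimum is at the kink where q_1/2 = q_2/3, i.e. q_2 = (3/2)·q_1.
Budget: p_1·q_1 + p_2·(3/2)·q_1 = I, so (2·p_1 + 3·p_2)·q_1 = 2·I.
Demand: q_1*(p_1,p_2,I) = 2·I/(2·p_1 + 3·p_2), q_2* = 3·I/(2·p_1 + 3·p_2).
Here 2·34.55 + 3·2 = 75.1, giving q_2* = 0.6391.
At I' = 24: q_2* = 0.9587. Change: 0.9587 − 0.6391 = 0.3196.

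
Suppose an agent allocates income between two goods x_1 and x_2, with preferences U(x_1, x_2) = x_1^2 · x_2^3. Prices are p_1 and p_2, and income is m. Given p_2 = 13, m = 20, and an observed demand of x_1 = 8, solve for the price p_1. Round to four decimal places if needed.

p_1 = 1

Tangency: MRS = (2/3)·x_2/x_1 = p_1/p_2.
Rearranging, p_2·x_2 = (3/2)·p_1·x_1. Substituting into the budget gives p_1·x_1·(1 + (3/2)) = m.
Demand: x_1*(p_1,p_2,m) = 0.4·m/p_1 and x_2* = 0.6·m/p_2.
Set x_1* = 8 in the demand function and solve for p_1: p_1 = 1.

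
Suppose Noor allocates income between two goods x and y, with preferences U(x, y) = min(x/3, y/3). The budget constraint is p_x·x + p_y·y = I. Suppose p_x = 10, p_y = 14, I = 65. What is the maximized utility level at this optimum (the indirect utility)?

V = 0.9028

With perfect complements, no substitution: consume in ratio x:y = 3:3.
Budget: p_x·x + p_y·x = I, so (3·p_x + 3·p_y)·x = 3·I.
Demand: x*(p_x,p_y,I) = 3·I/(3·p_x + 3·p_y), y* = 3·I/(3·p_x + 3·p_y).
Here 3·10 + 3·14 = 72, giving x* = 2.7083 and y* = 2.7083.
Utility at the optimum: U(2.7083, 2.7083) = 0.9028.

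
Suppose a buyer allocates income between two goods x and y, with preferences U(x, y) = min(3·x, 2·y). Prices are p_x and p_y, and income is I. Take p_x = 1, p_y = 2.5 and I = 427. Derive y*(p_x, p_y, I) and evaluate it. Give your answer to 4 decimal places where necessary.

y* = 134.8421

With perfect complements, no substitution: consume in ratio x:y = 2:3.
Budget: p_x·x + p_y·(3/2)·x = I, so (2·p_x + 3·p_y)·x = 2·I.
Demand: x*(p_x,p_y,I) = 2·I/(2·p_x + 3·p_y), y* = 3·I/(2·p_x + 3·p_y).
Here 2·1 + 3·2.5 = 9.5, giving y* = 134.8421.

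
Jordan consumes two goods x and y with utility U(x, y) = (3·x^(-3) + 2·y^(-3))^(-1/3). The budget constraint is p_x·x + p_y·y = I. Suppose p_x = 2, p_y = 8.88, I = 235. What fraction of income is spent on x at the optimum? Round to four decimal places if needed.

MU_x ∝ 3·x^(-4), MU_y ∝ 2·y^(-4), so MRS = (3/2)·(y/x)^(4) = p_x/p_y.
Solve for the ratio: y/x = [(2/3)·p_x/p_y]^(0.25).
With the ratio pinned down, the budget gives x* = I/(p_x + p_y·(y/x)) and y* = (y/x)·x*.
Numerically y/x = 0.622489, so x* = 235/(2 + 8.88·0.622489) = 31.218 and y* = 0.622489·31.218 = 19.4329.
Expenditure on x: 2·31.218 = 62.4361; share = 0.2657.

share on x = 0.2657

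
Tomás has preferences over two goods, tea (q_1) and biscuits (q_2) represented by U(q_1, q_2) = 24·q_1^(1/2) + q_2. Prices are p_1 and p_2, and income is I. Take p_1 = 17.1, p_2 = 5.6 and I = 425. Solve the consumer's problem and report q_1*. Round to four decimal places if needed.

Set MRS = p_1/p_2: 12·q_1^(−1/2) = p_1/p_2.
Solve: √q_1 = 12·p_2/p_1, so q_1*(p_1,p_2) = (12·p_2/p_1)², and q_2* = (I − p_1·q_1*)/p_2.
Plugging in: q_1* = (12·5.6/17.1)² = 15.4435.

q_1* = 15.4435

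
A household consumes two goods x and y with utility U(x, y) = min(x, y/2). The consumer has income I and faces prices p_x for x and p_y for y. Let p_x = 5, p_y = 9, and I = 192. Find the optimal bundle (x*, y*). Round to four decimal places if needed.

Here 5 + 2·9 = 23, giving x* = 8.3478 and y* = 16.6957.

x* = 8.3478, y* = 16.6957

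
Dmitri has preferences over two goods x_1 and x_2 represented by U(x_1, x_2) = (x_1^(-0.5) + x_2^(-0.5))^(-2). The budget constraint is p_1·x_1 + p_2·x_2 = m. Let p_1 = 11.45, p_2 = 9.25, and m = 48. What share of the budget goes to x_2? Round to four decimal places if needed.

share on x_2 = 0.4822

From the CES first-order condition, (x_2/x_1)^(1.5) = p_1/p_2.
Solve for the ratio: x_2/x_1 = [p_1/p_2]^(2/3).
Substitute x_2 = (x_2/x_1)·x_1 into the budget: x_1* = m/(p_1 + p_2·(x_2/x_1)).
Numerically x_2/x_1 = 1.152858, so x_1* = 48/(11.45 + 9.25·1.152858) = 2.1706 and x_2* = 1.152858·2.1706 = 2.5024.
Expenditure on x_2: 9.25·2.5024 = 23.1469; share = 0.4822.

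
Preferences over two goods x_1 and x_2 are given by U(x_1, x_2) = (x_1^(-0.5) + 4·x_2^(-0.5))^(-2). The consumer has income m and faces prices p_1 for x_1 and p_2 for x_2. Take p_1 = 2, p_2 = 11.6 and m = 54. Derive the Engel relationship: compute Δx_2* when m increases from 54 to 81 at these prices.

Δx_2* = 1.9065

Numerically x_2/x_1 = 0.780587, so x_1* = 54/(2 + 11.6·0.780587) = 4.8848 and x_2* = 0.780587·4.8848 = 3.813.
At m' = 81: x_2* = 5.7195. Change: 5.7195 − 3.813 = 1.9065.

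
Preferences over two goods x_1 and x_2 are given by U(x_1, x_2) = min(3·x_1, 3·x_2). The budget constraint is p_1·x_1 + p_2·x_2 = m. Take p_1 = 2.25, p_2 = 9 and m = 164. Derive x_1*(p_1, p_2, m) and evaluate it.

Leontief preferences: the optimum is at the kink where x_1/3 = x_2/3, i.e. x_2 = x_1.
Budget: p_1·x_1 + p_2·x_1 = m, so (3·p_1 + 3·p_2)·x_1 = 3·m.
Demand: x_1*(p_1,p_2,m) = 3·m/(3·p_1 + 3·p_2), x_2* = 3·m/(3·p_1 + 3·p_2).
Here 3·2.25 + 3·9 = 33.75, giving x_1* = 14.5778.

x_1* = 14.5778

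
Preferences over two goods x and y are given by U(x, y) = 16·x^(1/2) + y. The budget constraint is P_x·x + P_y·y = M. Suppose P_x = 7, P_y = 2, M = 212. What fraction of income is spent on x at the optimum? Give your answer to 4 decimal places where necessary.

MU_x = 8/√x, MU_y = 1. Tangency: 8/√x = P_x/P_y.
Solve: √x = 8·P_y/P_x, so x*(P_x,P_y) = (8·P_y/P_x)², and y* = (M − P_x·x*)/P_y.
Plugging in: x* = (8·2/7)² = 5.2245, y* = 87.7143.
Expenditure on x: 7·5.2245 = 36.5714; share = 0.1725.

share on x = 0.1725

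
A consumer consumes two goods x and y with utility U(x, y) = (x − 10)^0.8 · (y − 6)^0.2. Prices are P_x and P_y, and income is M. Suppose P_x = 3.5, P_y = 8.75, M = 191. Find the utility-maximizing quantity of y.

y* = 8.3657

MRS = 4·(y−6)/(x−10). Tangency with P_x/P_y gives y−6 = (1/4)·(P_x/P_y)·(x−10).
After buying the subsistence bundle (10, 6), a share 0.8 of the remaining income goes to x: x* = 10 + 0.8·(M − 10P_x − 6P_y)/P_x.
Discretionary income = 191 − 10·3.5 − 6·8.75 = 103.5; y* = 6 + 0.2·103.5/8.75 = 8.3657.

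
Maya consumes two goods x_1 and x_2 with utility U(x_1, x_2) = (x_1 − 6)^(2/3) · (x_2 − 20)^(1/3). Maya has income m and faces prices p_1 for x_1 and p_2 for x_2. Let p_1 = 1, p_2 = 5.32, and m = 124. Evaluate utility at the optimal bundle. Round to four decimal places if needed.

V = 3.516

After buying the subsistence bundle (6, 20), a share 2/3 of the remaining income goes to x_1: x_1* = 6 + 2/3·(m − 6p_1 − 20p_2)/p_1.
Discretionary income = 124 − 6·1 − 20·5.32 = 11.6; x_1* = 6 + 2/3·11.6/1 = 13.7333; x_2* = 20 + 1/3·11.6/5.32 = 20.7268.
Utility at the optimum: U(13.7333, 20.7268) = 3.516.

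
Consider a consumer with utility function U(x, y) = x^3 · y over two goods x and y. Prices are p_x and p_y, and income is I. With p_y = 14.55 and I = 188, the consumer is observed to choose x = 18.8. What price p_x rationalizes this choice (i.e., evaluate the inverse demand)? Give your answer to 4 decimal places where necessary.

The MRS is 3·y/x. Set MRS = p_x/p_y.
So 3·p_y·y = p_x·x; combined with the budget, a share 0.75 of income goes to x.
Demand: x*(p_x,p_y,I) = 0.75·I/p_x and y* = 0.25·I/p_y.
Set x* = 18.8 in the demand function and solve for p_x: p_x = 7.5.

p_x = 7.5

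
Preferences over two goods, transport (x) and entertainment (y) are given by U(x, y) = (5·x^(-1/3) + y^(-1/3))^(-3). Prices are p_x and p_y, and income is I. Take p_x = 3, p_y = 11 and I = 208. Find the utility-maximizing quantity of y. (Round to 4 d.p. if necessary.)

y* = 5.5349

With the ratio pinned down, the budget gives x* = I/(p_x + p_y·(y/x)) and y* = (y/x)·x*.
Numerically y/x = 0.112868, so x* = 208/(3 + 11·0.112868) = 49.0388 and y* = 0.112868·49.0388 = 5.5349.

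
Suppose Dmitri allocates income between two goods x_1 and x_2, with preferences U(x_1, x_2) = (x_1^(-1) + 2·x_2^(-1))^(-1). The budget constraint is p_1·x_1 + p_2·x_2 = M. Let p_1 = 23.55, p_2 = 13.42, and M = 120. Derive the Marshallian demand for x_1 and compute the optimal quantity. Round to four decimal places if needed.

x_1* = 2.4645

Numerically x_2/x_1 = 1.873416, so x_1* = 120/(23.55 + 13.42·1.873416) = 2.4645.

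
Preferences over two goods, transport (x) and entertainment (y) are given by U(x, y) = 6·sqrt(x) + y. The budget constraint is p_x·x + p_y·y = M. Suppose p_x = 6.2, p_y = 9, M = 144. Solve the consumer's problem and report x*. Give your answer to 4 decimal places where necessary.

x* = 18.9646

Plugging in: x* = (3·9/6.2)² = 18.9646.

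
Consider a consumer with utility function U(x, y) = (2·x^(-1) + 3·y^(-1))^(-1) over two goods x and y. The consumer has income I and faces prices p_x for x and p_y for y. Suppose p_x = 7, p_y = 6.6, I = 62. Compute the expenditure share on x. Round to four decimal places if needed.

From the CES first-order condition, (2/3)·(y/x)^(2) = p_x/p_y.
Solve for the ratio: y/x = [(3/2)·p_x/p_y]^(0.5).
With the ratio pinned down, the budget gives x* = I/(p_x + p_y·(y/x)) and y* = (y/x)·x*.
Numerically y/x = 1.261312, so x* = 62/(7 + 6.6·1.261312) = 4.0458 and y* = 1.261312·4.0458 = 5.103.
Expenditure on x: 7·4.0458 = 28.3204; share = 0.4568.

share on x = 0.4568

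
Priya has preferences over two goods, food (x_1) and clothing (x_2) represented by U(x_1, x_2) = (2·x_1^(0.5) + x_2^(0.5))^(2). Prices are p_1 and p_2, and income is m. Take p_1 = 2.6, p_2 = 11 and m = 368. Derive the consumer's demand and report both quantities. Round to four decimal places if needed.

x_1* = 133.6415, x_2* = 1.8666

From the CES first-order condition, 2·(x_2/x_1)^(0.5) = p_1/p_2.
Solve for the ratio: x_2/x_1 = [(1/2)·p_1/p_2]^(2).
Substitute x_2 = (x_2/x_1)·x_1 into the budget: x_1* = m/(p_1 + p_2·(x_2/x_1)).
Numerically x_2/x_1 = 0.013967, so x_1* = 368/(2.6 + 11·0.013967) = 133.6415 and x_2* = 0.013967·133.6415 = 1.8666.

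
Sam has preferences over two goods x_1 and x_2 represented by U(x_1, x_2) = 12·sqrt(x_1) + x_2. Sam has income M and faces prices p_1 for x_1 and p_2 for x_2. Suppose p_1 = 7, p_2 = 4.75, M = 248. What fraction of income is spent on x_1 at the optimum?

Set MRS = p_1/p_2: 6·x_1^(−1/2) = p_1/p_2.
Solve: √x_1 = 6·p_2/p_1, so x_1*(p_1,p_2) = (6·p_2/p_1)², and x_2* = (M − p_1·x_1*)/p_2.
Plugging in: x_1* = (6·4.75/7)² = 16.5765, x_2* = 27.782.
Expenditure on x_1: 7·16.5765 = 116.0357; share = 0.4679.

share on x_1 = 0.4679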